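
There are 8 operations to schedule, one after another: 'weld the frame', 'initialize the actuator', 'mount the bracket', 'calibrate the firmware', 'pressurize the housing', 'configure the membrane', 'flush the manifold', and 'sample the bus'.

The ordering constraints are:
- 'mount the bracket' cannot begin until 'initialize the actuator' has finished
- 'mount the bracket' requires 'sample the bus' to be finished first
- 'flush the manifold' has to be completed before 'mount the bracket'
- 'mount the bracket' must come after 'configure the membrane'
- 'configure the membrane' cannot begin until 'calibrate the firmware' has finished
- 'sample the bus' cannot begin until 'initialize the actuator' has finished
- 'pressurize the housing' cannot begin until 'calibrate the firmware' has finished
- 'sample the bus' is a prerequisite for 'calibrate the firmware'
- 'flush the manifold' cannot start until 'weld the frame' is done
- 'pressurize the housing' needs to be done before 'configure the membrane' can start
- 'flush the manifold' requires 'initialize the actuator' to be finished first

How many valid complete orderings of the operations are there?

20

2 operations have no prerequisites ('weld the frame', 'initialize the actuator'), so any of them could come first.
Enumerating by repeatedly choosing an available operation (one whose prerequisites are all placed) gives 20 distinct complete orderings.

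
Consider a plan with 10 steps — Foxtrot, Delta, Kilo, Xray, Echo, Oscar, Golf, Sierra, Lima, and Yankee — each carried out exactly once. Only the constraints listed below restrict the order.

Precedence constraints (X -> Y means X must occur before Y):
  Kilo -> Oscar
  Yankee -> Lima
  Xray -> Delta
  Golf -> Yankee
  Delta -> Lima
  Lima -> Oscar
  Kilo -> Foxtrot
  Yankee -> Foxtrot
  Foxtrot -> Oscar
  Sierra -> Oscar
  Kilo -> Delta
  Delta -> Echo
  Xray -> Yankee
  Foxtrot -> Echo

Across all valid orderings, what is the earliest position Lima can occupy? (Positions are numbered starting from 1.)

6

The steps that are forced before Lima, directly or transitively, are Delta, Kilo, Xray, Golf, Yankee. That's 5 steps.
With 5 mandatory predecessors, the earliest Lima can sit is position 5+1 = 6, and placing just those 5 first achieves it.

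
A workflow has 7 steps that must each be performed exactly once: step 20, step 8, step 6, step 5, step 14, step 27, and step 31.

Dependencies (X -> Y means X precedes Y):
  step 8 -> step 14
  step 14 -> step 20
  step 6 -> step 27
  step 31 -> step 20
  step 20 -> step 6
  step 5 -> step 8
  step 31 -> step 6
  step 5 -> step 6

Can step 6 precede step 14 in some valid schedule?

No

Following step 14 → step 20 → step 6, step 14 must precede step 6 in every valid ordering.
Hence step 6 can never be scheduled before step 14.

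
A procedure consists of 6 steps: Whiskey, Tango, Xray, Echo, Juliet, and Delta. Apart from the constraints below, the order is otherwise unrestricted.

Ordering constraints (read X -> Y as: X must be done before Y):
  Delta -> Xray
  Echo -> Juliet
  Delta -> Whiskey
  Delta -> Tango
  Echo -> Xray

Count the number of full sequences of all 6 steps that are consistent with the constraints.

70

The steps with no prerequisites are Echo, Delta; any of them can be placed first.
Counting all ways to extend the partial order to a total order gives 70.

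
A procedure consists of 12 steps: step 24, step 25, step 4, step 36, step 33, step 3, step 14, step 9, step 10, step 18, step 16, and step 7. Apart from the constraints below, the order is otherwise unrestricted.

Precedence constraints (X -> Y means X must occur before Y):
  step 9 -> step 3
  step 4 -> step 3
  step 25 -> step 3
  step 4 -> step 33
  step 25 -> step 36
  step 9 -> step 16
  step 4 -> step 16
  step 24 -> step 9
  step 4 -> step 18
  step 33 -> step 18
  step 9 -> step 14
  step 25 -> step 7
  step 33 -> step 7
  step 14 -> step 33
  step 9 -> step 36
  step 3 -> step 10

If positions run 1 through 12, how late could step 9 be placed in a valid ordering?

Following every chain forward from step 9, the steps that must come later are step 36, step 33, step 3, step 14, step 10, step 18, step 16, step 7 — 8 of them.
With 8 mandatory successors out of 12 steps total, the latest slot for step 9 is 12−8 = 4, and it's reachable by doing all non-successors before step 9.

4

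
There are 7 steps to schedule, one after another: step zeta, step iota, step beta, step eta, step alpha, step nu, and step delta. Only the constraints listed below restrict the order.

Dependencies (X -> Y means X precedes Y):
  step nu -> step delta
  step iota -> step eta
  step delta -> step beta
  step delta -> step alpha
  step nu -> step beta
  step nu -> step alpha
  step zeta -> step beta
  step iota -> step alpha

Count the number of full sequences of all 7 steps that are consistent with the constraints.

The steps with no prerequisites are step zeta, step iota, step nu; any of them can be placed first.
Counting all ways to extend the partial order to a total order gives 129.

129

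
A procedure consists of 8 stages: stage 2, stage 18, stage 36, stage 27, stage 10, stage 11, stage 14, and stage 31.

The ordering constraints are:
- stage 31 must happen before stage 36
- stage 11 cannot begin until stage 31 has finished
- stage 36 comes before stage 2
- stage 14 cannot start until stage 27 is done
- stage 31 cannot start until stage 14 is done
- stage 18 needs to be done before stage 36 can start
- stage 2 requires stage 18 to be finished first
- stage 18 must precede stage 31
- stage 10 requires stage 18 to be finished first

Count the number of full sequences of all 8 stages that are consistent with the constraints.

54

2 stages have no prerequisites (stage 18, stage 27), so any of them could come first.
Enumerating by repeatedly choosing an available stage (one whose prerequisites are all placed) gives 54 distinct complete orderings.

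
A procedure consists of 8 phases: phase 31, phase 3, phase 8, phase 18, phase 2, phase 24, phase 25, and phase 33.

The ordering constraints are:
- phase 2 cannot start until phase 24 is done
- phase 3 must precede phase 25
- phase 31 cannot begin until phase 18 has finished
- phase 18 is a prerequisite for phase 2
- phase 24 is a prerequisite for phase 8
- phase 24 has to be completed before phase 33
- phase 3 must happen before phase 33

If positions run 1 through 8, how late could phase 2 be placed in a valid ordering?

No constraint forces any phase after phase 2, so it can be placed last, in position 8.

8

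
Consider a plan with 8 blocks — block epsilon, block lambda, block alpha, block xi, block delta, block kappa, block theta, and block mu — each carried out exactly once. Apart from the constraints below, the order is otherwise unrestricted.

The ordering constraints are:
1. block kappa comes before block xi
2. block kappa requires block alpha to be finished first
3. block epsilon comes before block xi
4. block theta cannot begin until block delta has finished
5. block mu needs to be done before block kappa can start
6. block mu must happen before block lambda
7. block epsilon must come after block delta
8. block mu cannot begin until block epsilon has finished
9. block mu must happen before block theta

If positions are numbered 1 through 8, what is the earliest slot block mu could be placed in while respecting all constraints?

Every block that must precede block mu has to come before it. Tracing all chains that end at block mu, those blocks are: block epsilon, block delta — 2 in total.
So at minimum 2 blocks come before block mu, putting block mu no earlier than position 3. That position is achievable by scheduling exactly those predecessors first.

3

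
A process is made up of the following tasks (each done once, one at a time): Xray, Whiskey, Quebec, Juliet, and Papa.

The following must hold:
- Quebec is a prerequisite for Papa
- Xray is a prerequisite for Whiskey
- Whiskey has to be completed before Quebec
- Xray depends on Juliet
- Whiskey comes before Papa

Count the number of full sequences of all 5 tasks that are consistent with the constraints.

1

Juliet is the only task with nothing required before it, so every ordering starts there.
Every task is then forced in turn, so only 1 complete ordering is consistent with the constraints.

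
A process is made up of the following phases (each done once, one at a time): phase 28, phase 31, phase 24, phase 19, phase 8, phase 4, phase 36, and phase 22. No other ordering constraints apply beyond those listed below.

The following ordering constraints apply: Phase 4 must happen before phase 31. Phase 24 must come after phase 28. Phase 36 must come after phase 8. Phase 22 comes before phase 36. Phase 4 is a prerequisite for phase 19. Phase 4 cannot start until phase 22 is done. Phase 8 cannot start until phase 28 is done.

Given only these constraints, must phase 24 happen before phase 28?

No

In fact the dependencies run the other way: phase 28 → phase 24.
So phase 24 does not have to come before phase 28 — it cannot.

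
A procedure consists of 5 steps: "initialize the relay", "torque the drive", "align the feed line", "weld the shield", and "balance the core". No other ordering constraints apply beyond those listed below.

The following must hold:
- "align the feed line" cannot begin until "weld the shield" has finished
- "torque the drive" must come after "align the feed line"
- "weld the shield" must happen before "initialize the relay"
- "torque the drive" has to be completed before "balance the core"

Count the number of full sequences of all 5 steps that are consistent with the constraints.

Only "weld the shield" has no prerequisites, so it must go first.
Enumerating by repeatedly choosing an available step (one whose prerequisites are all placed) gives 4 distinct complete orderings.

4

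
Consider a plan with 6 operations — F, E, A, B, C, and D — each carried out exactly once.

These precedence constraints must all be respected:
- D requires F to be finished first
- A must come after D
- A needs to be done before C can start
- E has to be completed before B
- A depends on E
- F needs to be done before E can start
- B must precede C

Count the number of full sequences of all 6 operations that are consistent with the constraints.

5

F is the only operation with nothing required before it, so every ordering starts there.
Counting all ways to extend the partial order to a total order gives 5.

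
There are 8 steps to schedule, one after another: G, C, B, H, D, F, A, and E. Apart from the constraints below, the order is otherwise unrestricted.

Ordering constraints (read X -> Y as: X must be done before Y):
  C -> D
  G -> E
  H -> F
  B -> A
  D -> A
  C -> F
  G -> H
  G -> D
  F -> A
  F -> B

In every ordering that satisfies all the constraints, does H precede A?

Chaining the stated constraints: H → F → A.
That forces H before A in every valid schedule.

Yes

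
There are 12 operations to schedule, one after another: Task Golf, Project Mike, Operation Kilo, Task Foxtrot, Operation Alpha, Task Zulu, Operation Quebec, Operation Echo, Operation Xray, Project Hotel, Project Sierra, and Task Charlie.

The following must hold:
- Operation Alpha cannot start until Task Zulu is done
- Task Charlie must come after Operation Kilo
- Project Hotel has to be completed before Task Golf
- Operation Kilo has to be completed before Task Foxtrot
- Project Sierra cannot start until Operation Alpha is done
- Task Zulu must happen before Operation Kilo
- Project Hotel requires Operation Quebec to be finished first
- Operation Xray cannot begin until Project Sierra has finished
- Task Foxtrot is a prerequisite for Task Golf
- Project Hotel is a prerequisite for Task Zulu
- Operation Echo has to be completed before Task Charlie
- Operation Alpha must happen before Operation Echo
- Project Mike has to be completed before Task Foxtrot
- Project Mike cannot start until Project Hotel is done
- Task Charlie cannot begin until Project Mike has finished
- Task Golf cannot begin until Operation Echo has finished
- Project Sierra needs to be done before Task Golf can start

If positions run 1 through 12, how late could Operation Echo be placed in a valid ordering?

Following every chain forward from Operation Echo, the operations that must come later are Task Golf, Task Charlie — 2 of them.
With 2 mandatory successors out of 12 operations total, the latest slot for Operation Echo is 12−2 = 10, and it's reachable by doing all non-successors before Operation Echo.

10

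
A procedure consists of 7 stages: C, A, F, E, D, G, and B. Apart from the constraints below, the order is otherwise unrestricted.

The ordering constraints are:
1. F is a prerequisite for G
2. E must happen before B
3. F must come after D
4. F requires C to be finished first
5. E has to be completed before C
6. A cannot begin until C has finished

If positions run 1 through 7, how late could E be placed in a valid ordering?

Every stage that must follow E has to come after it. Tracing all chains starting from E, those stages are: C, A, F, G, B — 5 in total.
With 5 mandatory successors out of 7 stages total, the latest slot for E is 7−5 = 2, and it's reachable by doing all non-successors before E.

2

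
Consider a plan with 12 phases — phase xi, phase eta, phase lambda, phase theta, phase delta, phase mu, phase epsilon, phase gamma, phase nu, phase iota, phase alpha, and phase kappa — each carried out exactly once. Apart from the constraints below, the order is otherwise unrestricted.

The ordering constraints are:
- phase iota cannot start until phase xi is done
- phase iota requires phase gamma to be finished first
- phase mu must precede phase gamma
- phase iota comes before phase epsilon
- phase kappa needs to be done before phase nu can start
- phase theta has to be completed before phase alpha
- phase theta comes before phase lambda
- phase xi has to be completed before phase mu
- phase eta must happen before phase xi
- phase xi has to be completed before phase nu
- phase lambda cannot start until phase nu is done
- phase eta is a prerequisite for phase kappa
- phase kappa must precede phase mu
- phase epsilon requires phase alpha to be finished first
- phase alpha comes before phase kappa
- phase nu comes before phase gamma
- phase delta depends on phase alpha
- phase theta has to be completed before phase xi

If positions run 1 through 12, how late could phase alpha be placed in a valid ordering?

The phases that are forced after phase alpha, directly or by a chain of constraints, are phase lambda, phase delta, phase mu, phase epsilon, phase gamma, phase nu, phase iota, phase kappa. That's 8 phases.
So at least 8 phases follow phase alpha, putting phase alpha no later than position 4. That position is achievable by scheduling everything else first.

4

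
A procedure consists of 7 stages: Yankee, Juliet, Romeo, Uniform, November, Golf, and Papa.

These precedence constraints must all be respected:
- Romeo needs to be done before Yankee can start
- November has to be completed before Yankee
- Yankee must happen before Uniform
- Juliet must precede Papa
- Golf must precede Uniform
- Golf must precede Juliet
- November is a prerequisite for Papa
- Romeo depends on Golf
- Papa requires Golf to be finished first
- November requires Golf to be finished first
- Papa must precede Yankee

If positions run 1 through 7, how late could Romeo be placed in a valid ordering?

5

Following every chain forward from Romeo, the stages that must come later are Yankee, Uniform — 2 of them.
With 2 mandatory successors out of 7 stages total, the latest slot for Romeo is 7−2 = 5, and it's reachable by doing all non-successors before Romeo.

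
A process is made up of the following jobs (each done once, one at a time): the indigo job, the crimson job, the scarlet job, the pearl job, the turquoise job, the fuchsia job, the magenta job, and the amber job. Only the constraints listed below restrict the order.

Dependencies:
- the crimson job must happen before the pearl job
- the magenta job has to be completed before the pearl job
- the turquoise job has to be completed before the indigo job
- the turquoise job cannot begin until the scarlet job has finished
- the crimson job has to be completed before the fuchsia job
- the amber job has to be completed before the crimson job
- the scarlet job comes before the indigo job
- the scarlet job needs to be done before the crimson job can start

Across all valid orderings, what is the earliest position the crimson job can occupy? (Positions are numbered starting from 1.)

3

Every job that must precede the crimson job has to come before it. Tracing all chains that end at the crimson job, those jobs are: the scarlet job, the amber job — 2 in total.
With 2 mandatory predecessors, the earliest the crimson job can sit is position 2+1 = 3, and placing just those 2 first achieves it.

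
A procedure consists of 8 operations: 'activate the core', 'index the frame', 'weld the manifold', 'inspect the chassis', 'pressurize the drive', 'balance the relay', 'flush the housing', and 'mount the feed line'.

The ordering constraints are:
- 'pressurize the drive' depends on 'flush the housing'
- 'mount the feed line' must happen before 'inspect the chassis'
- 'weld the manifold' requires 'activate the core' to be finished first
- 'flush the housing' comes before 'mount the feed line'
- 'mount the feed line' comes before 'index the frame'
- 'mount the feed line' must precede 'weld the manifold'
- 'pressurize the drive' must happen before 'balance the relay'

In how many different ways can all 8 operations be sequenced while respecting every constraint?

2 operations have no prerequisites ('activate the core', 'flush the housing'), so any of them could come first.
Systematically extending each partial ordering one operation at a time and counting, there are 468 complete orderings.

468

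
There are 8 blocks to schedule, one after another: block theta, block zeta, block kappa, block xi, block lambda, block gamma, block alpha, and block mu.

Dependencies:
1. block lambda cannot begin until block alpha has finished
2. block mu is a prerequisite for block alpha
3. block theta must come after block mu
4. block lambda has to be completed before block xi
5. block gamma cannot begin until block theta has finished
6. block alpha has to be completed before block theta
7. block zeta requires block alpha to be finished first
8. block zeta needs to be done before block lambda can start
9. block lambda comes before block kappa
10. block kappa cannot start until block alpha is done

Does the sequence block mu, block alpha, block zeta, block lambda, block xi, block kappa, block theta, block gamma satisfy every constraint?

Yes

Every stated constraint is respected: block mu sits at position 1, ahead of block theta at position 7, and each of the other listed pairs likewise has the predecessor earlier in the sequence.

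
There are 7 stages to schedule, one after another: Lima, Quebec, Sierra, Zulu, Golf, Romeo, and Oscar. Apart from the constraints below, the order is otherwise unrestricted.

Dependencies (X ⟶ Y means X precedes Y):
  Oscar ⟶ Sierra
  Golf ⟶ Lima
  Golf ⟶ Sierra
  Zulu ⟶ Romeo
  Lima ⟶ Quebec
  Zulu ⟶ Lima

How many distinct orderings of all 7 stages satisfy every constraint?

The stages with no prerequisites are Zulu, Golf, Oscar; any of them can be placed first.
Systematically extending each partial ordering one stage at a time and counting, there are 129 complete orderings.

129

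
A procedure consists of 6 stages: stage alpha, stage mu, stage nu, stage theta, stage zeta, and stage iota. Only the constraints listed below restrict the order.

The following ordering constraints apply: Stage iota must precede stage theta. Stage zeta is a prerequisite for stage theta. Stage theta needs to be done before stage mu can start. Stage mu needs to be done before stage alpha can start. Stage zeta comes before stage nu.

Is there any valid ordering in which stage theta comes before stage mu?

Yes

Every valid ordering already has stage theta before stage mu (the constraints require it), so in particular at least one does.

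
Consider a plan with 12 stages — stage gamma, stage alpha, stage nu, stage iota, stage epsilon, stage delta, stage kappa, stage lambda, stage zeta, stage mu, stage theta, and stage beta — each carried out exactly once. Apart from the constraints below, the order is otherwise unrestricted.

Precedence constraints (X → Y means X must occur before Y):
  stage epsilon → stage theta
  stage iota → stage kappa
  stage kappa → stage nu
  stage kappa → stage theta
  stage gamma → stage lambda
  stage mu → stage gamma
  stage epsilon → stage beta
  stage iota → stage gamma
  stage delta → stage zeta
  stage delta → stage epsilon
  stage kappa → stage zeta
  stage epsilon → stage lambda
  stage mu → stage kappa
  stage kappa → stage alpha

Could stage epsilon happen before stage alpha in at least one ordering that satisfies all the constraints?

Yes

Nothing in the constraints forces stage alpha before stage epsilon — there is no chain from stage alpha to stage epsilon.
That means at least one valid schedule has stage epsilon before stage alpha.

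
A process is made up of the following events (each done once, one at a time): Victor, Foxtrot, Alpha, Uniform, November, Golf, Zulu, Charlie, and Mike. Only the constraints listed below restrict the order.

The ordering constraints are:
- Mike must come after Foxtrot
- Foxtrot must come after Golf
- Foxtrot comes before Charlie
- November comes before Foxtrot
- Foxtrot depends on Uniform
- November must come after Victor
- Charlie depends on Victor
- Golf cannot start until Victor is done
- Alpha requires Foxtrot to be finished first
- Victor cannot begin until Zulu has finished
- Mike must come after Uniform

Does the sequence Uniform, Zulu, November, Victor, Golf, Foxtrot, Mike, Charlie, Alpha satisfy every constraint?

No

The sequence places November ahead of Victor.
But one of the constraints requires Victor before November, so this ordering violates it.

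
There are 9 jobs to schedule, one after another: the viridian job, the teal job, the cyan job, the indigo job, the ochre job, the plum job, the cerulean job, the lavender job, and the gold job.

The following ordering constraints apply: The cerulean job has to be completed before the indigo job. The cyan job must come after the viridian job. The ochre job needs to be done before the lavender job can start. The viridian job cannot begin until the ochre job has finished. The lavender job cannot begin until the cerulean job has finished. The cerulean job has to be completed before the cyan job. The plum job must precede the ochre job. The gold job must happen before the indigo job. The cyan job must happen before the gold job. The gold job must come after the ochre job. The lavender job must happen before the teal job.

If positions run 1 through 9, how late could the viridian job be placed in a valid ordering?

6

Every job that must follow the viridian job has to come after it. Tracing all chains starting from the viridian job, those jobs are: the cyan job, the indigo job, the gold job — 3 in total.
So at least 3 jobs follow the viridian job, putting the viridian job no later than position 6. That position is achievable by scheduling everything else first.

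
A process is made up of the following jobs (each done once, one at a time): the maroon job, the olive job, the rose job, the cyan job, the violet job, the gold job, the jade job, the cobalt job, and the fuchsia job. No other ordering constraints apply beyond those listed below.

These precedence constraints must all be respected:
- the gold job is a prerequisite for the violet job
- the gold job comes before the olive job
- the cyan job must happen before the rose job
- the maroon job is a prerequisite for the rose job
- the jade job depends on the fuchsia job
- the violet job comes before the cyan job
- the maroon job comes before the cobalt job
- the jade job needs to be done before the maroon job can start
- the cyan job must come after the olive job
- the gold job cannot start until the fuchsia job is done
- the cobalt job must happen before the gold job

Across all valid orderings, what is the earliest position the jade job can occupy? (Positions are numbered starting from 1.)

The only job forced before the jade job (directly or transitively) is the fuchsia job.
With 1 mandatory predecessor, the earliest the jade job can sit is position 1+1 = 2, and placing just that one first achieves it.

2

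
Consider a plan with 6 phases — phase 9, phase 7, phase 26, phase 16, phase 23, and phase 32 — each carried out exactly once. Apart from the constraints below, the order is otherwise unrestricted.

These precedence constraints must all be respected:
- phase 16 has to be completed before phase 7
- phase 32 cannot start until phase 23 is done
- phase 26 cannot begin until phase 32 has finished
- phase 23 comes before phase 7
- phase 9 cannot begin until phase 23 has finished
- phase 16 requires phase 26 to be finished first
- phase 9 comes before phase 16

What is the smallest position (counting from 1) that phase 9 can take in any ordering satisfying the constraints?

Working backwards through the constraints from phase 9, its only required predecessor is phase 23.
So at minimum 1 phase comes before phase 9, putting phase 9 no earlier than position 2. That position is achievable by scheduling exactly that predecessor first.

2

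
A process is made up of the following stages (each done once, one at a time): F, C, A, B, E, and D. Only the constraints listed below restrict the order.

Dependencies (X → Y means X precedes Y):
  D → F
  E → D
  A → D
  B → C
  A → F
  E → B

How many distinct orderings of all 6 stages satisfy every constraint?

16

2 stages have no prerequisites (A, E), so any of them could come first.
Systematically extending each partial ordering one stage at a time and counting, there are 16 complete orderings.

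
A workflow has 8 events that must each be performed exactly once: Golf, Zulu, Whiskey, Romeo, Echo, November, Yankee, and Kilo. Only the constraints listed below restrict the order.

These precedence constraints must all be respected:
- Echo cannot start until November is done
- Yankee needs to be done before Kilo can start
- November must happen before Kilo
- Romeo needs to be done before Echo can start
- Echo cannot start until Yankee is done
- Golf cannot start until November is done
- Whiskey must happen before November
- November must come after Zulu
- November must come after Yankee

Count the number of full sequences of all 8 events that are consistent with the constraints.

216

4 events have no prerequisites (Zulu, Whiskey, Romeo, Yankee), so any of them could come first.
Counting all ways to extend the partial order to a total order gives 216.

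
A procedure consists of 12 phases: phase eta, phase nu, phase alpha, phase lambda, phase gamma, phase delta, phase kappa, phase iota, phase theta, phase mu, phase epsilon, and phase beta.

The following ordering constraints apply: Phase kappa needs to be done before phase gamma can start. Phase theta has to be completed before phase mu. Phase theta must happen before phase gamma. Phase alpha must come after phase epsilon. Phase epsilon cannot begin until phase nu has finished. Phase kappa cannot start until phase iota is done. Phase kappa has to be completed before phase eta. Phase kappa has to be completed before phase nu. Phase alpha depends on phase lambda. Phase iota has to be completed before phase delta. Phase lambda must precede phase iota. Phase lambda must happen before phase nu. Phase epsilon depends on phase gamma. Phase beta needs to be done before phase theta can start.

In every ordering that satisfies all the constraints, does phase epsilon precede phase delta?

No

Nothing in the constraints links phase epsilon and phase delta; they are unordered relative to each other.
There exist valid orderings with phase delta before phase epsilon, so phase epsilon is not required to come first.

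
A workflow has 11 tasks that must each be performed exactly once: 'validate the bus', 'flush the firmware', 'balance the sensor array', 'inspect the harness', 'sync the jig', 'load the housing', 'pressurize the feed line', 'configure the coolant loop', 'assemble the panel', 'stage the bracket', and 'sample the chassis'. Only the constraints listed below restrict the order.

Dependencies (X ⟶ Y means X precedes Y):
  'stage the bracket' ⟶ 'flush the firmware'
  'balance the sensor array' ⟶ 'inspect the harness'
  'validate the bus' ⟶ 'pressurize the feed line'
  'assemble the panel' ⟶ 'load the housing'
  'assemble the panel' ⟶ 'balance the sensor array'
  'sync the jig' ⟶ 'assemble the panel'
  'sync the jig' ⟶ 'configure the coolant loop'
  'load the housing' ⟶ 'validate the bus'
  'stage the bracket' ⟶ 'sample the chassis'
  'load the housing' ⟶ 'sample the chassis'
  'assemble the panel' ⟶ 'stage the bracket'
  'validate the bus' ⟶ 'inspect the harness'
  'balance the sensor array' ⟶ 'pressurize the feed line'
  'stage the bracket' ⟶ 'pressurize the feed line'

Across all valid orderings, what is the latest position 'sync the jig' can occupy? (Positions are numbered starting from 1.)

1

Following every chain forward from 'sync the jig', the tasks that must come later are 'validate the bus', 'flush the firmware', 'balance the sensor array', 'inspect the harness', 'load the housing', 'pressurize the feed line', 'configure the coolant loop', 'assemble the panel', 'stage the bracket', 'sample the chassis' — 10 of them.
So at least 10 tasks follow 'sync the jig', putting 'sync the jig' no later than position 1. That position is achievable by scheduling everything else first.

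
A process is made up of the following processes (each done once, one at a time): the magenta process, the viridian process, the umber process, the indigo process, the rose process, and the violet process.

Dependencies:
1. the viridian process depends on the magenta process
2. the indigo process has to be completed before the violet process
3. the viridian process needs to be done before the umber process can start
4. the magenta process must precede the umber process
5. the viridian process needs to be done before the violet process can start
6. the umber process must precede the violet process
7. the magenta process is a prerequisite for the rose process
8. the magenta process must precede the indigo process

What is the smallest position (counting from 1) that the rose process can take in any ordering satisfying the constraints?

2

Working backwards through the constraints from the rose process, its only required predecessor is the magenta process.
With 1 mandatory predecessor, the earliest the rose process can sit is position 1+1 = 2, and placing just that one first achieves it.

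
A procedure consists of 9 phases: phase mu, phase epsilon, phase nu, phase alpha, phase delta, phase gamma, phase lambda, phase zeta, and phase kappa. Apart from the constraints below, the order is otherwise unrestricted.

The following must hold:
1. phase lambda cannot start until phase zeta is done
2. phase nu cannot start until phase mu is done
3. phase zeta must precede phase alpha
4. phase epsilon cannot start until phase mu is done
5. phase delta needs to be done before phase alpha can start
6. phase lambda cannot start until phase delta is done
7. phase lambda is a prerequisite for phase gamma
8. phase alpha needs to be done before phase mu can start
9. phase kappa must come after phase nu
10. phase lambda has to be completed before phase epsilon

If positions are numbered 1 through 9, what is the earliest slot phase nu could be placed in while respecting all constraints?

The phases that are forced before phase nu, directly or transitively, are phase mu, phase alpha, phase delta, phase zeta. That's 4 phases.
With 4 mandatory predecessors, the earliest phase nu can sit is position 4+1 = 5, and placing just those 4 first achieves it.

5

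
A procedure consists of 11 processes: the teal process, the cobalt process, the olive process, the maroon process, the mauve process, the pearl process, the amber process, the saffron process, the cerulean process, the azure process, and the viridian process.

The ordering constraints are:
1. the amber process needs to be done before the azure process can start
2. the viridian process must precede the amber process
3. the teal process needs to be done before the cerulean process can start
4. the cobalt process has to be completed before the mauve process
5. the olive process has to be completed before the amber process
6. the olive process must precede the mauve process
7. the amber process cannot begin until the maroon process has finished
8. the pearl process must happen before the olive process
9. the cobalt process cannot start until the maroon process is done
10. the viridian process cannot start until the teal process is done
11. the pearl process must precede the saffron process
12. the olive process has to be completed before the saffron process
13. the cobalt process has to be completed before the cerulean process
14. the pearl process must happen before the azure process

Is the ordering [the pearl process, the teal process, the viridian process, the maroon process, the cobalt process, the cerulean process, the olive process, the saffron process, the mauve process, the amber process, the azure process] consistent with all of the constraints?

Yes

Checking each listed constraint against this order: for instance, the pearl process is in position 1 and the azure process in position 11, so that constraint holds — and the remaining constraints check out the same way.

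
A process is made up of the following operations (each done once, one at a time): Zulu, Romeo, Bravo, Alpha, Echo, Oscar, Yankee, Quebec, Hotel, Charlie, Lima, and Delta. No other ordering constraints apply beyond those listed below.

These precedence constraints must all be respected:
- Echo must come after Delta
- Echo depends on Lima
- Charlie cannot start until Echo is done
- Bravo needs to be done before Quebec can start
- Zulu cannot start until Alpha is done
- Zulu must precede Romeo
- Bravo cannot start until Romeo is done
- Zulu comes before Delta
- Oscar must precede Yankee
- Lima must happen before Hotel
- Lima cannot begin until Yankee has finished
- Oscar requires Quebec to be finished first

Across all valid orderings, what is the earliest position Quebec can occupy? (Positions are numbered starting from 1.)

5

Every operation that must precede Quebec has to come before it. Tracing all chains that end at Quebec, those operations are: Zulu, Romeo, Bravo, Alpha — 4 in total.
With 4 mandatory predecessors, the earliest Quebec can sit is position 4+1 = 5, and placing just those 4 first achieves it.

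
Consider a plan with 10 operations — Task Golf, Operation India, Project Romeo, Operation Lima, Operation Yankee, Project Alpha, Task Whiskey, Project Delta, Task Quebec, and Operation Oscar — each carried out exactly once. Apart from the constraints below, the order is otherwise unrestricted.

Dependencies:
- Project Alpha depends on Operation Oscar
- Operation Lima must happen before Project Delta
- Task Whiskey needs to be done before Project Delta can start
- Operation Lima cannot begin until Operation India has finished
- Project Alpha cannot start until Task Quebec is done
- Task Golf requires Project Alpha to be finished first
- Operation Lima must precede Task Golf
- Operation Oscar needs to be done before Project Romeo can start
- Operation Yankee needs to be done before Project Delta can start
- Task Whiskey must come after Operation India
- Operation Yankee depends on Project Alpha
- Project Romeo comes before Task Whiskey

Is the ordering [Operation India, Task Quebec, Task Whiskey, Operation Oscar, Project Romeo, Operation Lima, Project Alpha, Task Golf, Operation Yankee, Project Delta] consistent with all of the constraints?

Here Project Romeo comes after Task Whiskey.
But one of the constraints requires Project Romeo before Task Whiskey, so this ordering violates it.

No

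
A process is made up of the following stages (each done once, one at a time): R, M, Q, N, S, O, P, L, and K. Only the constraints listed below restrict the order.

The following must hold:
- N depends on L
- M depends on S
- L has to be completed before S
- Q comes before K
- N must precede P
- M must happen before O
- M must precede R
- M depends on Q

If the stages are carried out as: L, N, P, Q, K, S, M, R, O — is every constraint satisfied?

Checking each listed constraint against this order: for instance, L is in position 1 and S in position 6, so that constraint holds — and the remaining constraints check out the same way.

Yes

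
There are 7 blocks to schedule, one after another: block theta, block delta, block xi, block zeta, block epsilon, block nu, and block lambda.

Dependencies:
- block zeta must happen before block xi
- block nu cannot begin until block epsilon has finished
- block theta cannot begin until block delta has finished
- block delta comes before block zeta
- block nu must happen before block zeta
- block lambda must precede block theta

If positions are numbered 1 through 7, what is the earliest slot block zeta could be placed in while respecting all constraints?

4

Every block that must precede block zeta has to come before it. Tracing all chains that end at block zeta, those blocks are: block delta, block epsilon, block nu — 3 in total.
With 3 mandatory predecessors, the earliest block zeta can sit is position 3+1 = 4, and placing just those 3 first achieves it.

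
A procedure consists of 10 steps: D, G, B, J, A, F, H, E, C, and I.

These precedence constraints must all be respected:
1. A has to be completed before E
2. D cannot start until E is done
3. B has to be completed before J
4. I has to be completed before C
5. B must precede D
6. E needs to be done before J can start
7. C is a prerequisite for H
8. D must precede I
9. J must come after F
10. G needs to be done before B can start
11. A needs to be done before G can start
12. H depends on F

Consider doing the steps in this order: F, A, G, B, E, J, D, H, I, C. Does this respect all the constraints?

The sequence places H ahead of C.
Since C is required before H, the ordering is invalid.

No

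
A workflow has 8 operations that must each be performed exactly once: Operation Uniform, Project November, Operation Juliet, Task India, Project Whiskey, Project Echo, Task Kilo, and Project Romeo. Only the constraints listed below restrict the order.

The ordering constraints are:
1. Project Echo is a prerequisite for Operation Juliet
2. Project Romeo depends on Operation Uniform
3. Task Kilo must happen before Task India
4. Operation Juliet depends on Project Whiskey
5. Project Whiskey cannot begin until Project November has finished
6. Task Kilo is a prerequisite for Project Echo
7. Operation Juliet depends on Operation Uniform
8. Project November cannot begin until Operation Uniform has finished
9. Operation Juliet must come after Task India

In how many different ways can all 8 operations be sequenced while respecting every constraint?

The operations with no prerequisites are Operation Uniform, Task Kilo; any of them can be placed first.
Counting all ways to extend the partial order to a total order gives 250.

250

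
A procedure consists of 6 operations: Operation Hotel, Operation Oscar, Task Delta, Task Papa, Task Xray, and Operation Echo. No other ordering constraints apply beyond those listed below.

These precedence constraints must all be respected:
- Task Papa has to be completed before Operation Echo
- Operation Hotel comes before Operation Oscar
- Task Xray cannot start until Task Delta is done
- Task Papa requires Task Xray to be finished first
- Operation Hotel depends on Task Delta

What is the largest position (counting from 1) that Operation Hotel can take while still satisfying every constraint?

The only operation forced after Operation Hotel (directly or by a chain) is Operation Oscar.
So at least 1 operation follows Operation Hotel, putting Operation Hotel no later than position 5. That position is achievable by scheduling everything else first.

5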